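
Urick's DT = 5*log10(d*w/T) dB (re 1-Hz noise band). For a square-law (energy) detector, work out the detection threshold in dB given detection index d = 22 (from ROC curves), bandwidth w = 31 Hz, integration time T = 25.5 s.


DT = 5*log10(d*w/T) = 5*log10(22 * 31 / 25.5) = 5*log10(26.75) = 7.14

7.14 dB


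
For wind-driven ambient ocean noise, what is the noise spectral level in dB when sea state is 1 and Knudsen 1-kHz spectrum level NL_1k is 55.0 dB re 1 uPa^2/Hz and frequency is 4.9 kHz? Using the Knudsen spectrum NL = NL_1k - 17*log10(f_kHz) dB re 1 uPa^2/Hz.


NL = NL_1k - 17*log10(f_kHz) = 55.0 - 17*log10(4.9) = 55.0 - (11.73) = 43.27

43.27 dB


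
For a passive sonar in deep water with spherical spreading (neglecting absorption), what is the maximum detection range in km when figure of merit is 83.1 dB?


At max range FOM = TL, so 20*log10(R) = 83.1
R = 10^(83.1/20) = 14288.94 m = 14.29 km

14.29 km


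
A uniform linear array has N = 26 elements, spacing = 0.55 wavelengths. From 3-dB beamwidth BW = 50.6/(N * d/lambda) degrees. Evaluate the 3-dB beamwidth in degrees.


BW = 50.6 / (26 * 0.55) = 50.6 / 14.3 = 3.54

3.54 deg


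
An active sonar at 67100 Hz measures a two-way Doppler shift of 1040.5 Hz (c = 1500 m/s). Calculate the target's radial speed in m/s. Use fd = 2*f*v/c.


From fd = 2*f*v/c, v = c*fd/(2*f) = 1500 * 1040.5 / (2*67100) = 11.63

11.63 m/s


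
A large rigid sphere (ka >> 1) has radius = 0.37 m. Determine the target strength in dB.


TS = 10*log10(0.37^2 / 4) = 10*log10(0.034225) = -14.66

-14.66 dB


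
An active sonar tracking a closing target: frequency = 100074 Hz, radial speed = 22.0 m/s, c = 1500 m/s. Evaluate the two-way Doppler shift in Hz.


fd = 2*f*v/c = 2 * 100074 * 22.0 / 1500 = 2935.5

2935.5 Hz


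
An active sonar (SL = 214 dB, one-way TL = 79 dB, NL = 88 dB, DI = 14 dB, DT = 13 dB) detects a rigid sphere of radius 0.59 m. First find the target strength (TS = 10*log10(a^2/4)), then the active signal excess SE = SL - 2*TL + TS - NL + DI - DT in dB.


Step 1: TS = 10*log10(0.59^2/4) = -10.6 dB
Step 2: SE = SL - 2*TL + TS - NL + DI - DT = 214 - 2*79 + (-10.6) - 88 + 14 - 13 = -41.6

-41.6 dB


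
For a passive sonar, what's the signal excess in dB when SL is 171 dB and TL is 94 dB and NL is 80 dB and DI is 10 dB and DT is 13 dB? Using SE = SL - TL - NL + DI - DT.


SE = SL - TL - NL + DI - DT = 171 - 94 - 80 + 10 - 13 = -6

-6 dB


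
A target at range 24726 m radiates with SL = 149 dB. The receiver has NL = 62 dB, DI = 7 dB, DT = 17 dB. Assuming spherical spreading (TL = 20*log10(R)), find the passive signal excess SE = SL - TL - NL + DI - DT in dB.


-10.86 dB


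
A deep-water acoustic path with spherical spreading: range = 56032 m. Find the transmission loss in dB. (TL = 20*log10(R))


TL = 20*log10(56032) = 94.97

94.97 dB


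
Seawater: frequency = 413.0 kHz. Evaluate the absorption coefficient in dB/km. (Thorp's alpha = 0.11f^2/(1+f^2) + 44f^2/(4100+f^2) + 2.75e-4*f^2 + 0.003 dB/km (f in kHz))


f^2 = 170569.0
alpha = 0.11*170569.0/(1+170569.0) + 44*170569.0/(4100+170569.0) + 2.75e-4*170569.0 + 0.003 = 89.987

89.987 dB/km


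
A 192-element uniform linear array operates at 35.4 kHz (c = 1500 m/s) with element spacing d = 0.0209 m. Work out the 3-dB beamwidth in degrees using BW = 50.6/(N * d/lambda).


0.53 deg


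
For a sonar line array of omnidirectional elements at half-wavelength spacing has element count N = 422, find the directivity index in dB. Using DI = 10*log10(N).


26.25 dB


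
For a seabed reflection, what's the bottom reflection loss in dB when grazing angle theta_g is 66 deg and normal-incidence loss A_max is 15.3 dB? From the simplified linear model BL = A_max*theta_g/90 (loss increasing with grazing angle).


BL = A_max * theta_g / 90 = 15.3 * 66 / 90 = 11.22

11.22 dB


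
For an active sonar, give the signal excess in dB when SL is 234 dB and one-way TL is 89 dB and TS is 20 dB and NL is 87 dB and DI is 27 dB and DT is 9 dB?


SE = SL - 2*TL + TS - NL + DI - DT = 234 - 2*89 + (20) - 87 + 27 - 9 = 7

7 dB


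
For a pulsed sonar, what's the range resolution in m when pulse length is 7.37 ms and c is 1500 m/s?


dR = c*tau/2 = 1500 * 7.37e-3 / 2 = 5.5275

5.5275 m


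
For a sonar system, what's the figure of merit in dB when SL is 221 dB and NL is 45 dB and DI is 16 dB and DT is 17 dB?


175 dB


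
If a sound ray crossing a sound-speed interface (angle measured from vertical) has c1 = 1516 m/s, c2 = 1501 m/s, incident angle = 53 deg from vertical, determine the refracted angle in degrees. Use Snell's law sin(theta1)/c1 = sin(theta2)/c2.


52.25 deg


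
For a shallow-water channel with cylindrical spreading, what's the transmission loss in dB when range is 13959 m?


41.45 dB


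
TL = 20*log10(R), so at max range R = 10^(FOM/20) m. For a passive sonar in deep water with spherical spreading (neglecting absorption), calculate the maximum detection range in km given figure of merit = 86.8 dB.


21.88 km


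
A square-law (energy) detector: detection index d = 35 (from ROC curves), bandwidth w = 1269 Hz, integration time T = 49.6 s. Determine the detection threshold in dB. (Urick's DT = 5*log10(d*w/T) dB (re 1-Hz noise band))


14.76 dB


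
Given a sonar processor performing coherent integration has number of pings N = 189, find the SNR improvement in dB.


Gain = 10*log10(189) = 22.76

22.76 dB


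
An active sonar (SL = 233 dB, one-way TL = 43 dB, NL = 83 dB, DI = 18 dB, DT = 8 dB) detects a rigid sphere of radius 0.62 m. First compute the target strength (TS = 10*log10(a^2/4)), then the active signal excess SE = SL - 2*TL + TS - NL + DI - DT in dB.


Step 1: TS = 10*log10(0.62^2/4) = -10.17 dB
Step 2: SE = SL - 2*TL + TS - NL + DI - DT = 233 - 2*43 + (-10.17) - 83 + 18 - 8 = 63.83

63.83 dB


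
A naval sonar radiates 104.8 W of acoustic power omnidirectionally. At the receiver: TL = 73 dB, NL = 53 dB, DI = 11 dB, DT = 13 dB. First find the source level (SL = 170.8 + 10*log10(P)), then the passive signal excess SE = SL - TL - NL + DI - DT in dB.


Step 1: SL = 170.8 + 10*log10(104.8) = 191.0 dB
Step 2: SE = SL - TL - NL + DI - DT = 191.0 - 73 - 53 + 11 - 13 = 63.0

63.0 dB


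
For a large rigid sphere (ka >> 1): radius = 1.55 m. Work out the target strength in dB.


TS = 10*log10(1.55^2 / 4) = 10*log10(0.600625) = -2.21

-2.21 dB


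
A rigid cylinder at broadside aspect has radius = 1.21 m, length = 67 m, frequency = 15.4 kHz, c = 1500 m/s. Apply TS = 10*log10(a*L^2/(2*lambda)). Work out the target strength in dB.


44.45 dB


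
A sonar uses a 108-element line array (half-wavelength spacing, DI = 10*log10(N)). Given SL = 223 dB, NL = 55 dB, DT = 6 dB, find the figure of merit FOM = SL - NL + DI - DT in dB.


Step 1: DI = 10*log10(108) = 20.33 dB
Step 2: FOM = SL - NL + DI - DT = 223 - 55 + 20.33 - 6 = 182.33

182.33 dB


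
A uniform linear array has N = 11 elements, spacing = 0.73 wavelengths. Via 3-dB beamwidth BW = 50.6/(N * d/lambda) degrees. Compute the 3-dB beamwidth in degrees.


BW = 50.6 / (11 * 0.73) = 50.6 / 8.03 = 6.3

6.3 deg


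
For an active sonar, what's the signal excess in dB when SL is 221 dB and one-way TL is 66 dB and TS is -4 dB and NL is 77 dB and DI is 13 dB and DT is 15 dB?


6 dB


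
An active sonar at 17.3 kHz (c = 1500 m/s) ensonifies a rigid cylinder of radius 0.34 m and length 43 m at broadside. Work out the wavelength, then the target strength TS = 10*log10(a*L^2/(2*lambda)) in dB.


Step 1: lambda = c/f = 1500/17300 = 0.08671 m
Step 2: TS = 10*log10(a*L^2/(2*lambda)) = 10*log10(0.34*43^2/(2*0.08671)) = 35.59

35.59 dB


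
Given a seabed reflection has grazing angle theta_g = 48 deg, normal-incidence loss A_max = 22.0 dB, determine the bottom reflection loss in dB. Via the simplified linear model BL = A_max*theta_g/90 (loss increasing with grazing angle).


11.73 dB


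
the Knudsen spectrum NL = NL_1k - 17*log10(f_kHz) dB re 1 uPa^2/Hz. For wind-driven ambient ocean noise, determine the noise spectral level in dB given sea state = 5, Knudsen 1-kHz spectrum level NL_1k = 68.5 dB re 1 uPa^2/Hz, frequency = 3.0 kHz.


NL = NL_1k - 17*log10(f_kHz) = 68.5 - 17*log10(3.0) = 68.5 - (8.11) = 60.39

60.39 dB


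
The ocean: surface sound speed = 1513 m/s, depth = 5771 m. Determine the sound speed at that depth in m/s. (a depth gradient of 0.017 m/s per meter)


c = 1513 + 0.017 * 5771 = 1611.107

1611.107 m/s


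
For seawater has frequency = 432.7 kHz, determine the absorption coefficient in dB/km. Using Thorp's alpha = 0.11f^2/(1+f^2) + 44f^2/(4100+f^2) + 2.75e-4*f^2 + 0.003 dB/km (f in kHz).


f^2 = 187229.29
alpha = 0.11*187229.29/(1+187229.29) + 44*187229.29/(4100+187229.29) + 2.75e-4*187229.29 + 0.003 = 94.658

94.658 dB/km


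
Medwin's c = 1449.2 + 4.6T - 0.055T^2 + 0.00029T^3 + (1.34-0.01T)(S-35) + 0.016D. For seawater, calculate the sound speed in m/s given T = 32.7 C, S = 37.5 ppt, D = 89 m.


c = 1449.2 + 4.6*32.7 - 0.055*32.7^2 + 0.00029*32.7^3 + (1.34 - 0.01*32.7)*(37.5 - 35) + 0.016*89 = 1554.91

1554.91 m/s


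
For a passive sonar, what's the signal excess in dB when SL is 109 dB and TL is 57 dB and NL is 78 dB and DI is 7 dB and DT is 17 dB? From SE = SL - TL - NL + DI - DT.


SE = SL - TL - NL + DI - DT = 109 - 57 - 78 + 7 - 17 = -36

-36 dB


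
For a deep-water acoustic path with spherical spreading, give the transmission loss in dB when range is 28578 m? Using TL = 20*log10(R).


TL = 20*log10(28578) = 89.12

89.12 dB


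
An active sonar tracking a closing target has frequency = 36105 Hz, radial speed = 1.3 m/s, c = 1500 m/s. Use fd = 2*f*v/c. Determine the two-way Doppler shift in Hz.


fd = 2*f*v/c = 2 * 36105 * 1.3 / 1500 = 62.58

62.58 Hz


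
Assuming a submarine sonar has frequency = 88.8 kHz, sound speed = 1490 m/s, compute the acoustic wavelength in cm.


lambda = c/f = 1490 / 88800 = 0.0168 m = 1.68 cm

1.68 cm


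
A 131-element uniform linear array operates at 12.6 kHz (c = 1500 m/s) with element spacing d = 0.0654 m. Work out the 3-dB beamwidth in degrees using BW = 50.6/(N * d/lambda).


Step 1: lambda = 1500/12600 = 0.11905 m
Step 2: d/lambda = 0.0654/0.11905 = 0.5493
Step 3: BW = 50.6/(N * d/lambda) = 50.6/(131 * 0.5493) = 0.7

0.7 deg


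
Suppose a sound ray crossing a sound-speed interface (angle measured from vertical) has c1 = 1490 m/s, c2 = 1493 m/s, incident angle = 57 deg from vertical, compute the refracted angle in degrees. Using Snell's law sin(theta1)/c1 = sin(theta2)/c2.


57.18 deg


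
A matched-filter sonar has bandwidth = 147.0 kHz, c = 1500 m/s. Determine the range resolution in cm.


0.51 cm


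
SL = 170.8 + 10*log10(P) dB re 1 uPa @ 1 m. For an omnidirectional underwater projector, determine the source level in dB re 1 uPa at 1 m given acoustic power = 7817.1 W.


SL = 170.8 + 10*log10(7817.1) = 170.8 + 38.93 = 209.73

209.73 dB


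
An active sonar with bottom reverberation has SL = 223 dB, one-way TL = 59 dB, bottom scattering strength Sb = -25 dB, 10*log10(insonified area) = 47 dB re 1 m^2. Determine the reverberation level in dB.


RL = SL - 2*TL + Sb + 10*log10(A) = 223 - 2*59 + (-25) + 47 = 127

127 dB


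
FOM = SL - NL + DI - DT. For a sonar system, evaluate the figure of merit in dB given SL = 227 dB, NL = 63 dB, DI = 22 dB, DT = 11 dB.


175 dB


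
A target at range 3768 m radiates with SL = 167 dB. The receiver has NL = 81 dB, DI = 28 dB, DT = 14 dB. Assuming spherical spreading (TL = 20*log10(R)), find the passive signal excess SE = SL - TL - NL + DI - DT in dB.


28.48 dB


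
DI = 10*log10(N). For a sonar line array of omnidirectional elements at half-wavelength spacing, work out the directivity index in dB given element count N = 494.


DI = 10*log10(494) = 26.94

26.94 dB


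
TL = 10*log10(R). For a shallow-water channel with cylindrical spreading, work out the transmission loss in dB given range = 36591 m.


TL = 10*log10(36591) = 45.63

45.63 dB


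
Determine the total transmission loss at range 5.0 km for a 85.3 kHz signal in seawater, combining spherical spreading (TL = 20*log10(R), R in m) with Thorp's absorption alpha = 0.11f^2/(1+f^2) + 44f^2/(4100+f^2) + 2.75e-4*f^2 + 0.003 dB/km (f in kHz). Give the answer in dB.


Step 1 (Thorp): alpha = 0.11*7276.09/(1+7276.09) + 44*7276.09/(4100+7276.09) + 2.75e-4*7276.09 + 0.003 = 30.2561 dB/km
Step 2: TL_spread = 20*log10(5000) = 73.98 dB
Step 3: TL_abs = alpha*R = 30.2561 * 5.0 = 151.28 dB
Step 4: TL_total = 73.98 + 151.28 = 225.26

225.26 dB


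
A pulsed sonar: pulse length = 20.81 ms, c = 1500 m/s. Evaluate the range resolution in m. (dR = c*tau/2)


dR = c*tau/2 = 1500 * 20.81e-3 / 2 = 15.6075

15.6075 m


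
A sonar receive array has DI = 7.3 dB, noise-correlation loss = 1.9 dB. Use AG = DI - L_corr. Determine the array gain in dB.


5.4 dB


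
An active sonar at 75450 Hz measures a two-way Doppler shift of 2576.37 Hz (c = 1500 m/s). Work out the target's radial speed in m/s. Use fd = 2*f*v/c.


25.61 m/s


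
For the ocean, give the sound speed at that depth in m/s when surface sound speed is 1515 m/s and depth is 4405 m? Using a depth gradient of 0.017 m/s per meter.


1589.885 m/s


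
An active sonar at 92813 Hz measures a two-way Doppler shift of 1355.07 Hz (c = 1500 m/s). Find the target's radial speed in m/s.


10.95 m/s


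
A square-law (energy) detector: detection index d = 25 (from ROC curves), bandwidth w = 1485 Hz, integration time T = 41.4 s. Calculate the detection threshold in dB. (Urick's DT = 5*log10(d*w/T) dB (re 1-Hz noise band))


DT = 5*log10(d*w/T) = 5*log10(25 * 1485 / 41.4) = 5*log10(896.74) = 14.76

14.76 dB


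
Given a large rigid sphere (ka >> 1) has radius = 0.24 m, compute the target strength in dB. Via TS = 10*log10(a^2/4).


TS = 10*log10(0.24^2 / 4) = 10*log10(0.0144) = -18.42

-18.42 dB


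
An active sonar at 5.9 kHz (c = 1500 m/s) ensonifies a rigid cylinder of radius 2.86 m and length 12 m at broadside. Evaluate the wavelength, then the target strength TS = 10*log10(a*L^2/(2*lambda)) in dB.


Step 1: lambda = c/f = 1500/5900 = 0.25424 m
Step 2: TS = 10*log10(a*L^2/(2*lambda)) = 10*log10(2.86*12^2/(2*0.25424)) = 29.08

29.08 dB


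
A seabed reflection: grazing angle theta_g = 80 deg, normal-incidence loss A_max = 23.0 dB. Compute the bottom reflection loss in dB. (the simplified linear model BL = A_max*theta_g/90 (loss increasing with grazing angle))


BL = A_max * theta_g / 90 = 23.0 * 80 / 90 = 20.44

20.44 dB


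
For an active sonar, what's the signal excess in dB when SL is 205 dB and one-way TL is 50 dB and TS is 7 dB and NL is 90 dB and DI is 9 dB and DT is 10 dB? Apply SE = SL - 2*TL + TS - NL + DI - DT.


21 dB


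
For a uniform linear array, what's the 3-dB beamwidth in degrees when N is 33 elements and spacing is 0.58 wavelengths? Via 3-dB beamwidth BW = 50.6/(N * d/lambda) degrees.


BW = 50.6 / (33 * 0.58) = 50.6 / 19.14 = 2.64

2.64 deg


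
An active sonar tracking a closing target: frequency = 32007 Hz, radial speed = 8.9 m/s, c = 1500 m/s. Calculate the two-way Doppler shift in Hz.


fd = 2*f*v/c = 2 * 32007 * 8.9 / 1500 = 379.82

379.82 Hz


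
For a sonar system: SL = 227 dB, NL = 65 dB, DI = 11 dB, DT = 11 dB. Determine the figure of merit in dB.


162 dB


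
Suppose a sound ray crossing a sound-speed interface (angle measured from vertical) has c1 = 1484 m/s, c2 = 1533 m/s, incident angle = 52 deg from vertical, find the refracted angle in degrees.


54.49 deg


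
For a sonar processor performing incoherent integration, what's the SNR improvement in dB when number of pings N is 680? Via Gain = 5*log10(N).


14.16 dB


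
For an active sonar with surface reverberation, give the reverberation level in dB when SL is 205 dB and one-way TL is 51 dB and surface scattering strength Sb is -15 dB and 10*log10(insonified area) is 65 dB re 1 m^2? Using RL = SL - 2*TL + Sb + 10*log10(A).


153 dB


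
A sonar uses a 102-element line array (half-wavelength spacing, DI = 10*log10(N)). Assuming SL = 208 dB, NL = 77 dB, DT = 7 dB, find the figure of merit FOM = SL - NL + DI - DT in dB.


Step 1: DI = 10*log10(102) = 20.09 dB
Step 2: FOM = SL - NL + DI - DT = 208 - 77 + 20.09 - 7 = 144.09

144.09 dB


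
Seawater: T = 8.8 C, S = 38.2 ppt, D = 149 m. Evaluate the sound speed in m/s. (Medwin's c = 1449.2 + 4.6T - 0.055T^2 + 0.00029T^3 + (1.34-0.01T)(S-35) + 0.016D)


c = 1449.2 + 4.6*8.8 - 0.055*8.8^2 + 0.00029*8.8^3 + (1.34 - 0.01*8.8)*(38.2 - 35) + 0.016*149 = 1492.01

1492.01 m/s


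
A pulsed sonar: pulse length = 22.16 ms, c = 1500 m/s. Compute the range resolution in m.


dR = c*tau/2 = 1500 * 22.16e-3 / 2 = 16.62

16.62 m


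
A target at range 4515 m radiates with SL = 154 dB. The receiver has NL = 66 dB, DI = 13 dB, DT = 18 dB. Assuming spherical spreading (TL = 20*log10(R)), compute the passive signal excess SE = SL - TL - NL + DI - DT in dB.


Step 1: TL = 20*log10(4515) = 73.09 dB
Step 2: SE = 154 - 73.09 - 66 + 13 - 18 = 9.91

9.91 dB


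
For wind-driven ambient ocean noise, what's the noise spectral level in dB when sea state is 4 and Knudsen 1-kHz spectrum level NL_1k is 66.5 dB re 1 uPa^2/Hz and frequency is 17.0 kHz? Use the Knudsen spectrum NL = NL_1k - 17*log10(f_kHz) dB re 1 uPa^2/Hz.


NL = NL_1k - 17*log10(f_kHz) = 66.5 - 17*log10(17.0) = 66.5 - (20.92) = 45.58

45.58 dB


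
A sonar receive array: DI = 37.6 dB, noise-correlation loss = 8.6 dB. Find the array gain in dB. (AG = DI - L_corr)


29.0 dB


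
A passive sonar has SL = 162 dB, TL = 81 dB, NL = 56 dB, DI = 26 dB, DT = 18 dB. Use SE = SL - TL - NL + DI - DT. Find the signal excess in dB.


SE = SL - TL - NL + DI - DT = 162 - 81 - 56 + 26 - 18 = 33

33 dB


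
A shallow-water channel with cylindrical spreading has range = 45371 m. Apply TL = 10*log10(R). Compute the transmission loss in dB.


TL = 10*log10(45371) = 46.57

46.57 dB


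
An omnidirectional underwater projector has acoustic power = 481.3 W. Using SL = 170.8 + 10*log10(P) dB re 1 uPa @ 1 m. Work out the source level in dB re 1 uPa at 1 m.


SL = 170.8 + 10*log10(481.3) = 170.8 + 26.82 = 197.62

197.62 dB


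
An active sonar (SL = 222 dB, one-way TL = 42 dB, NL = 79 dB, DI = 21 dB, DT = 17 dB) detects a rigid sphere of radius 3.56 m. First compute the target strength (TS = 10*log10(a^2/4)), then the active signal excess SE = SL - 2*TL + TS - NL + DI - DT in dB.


Step 1: TS = 10*log10(3.56^2/4) = 5.01 dB
Step 2: SE = SL - 2*TL + TS - NL + DI - DT = 222 - 2*42 + (5.01) - 79 + 21 - 17 = 68.01

68.01 dB


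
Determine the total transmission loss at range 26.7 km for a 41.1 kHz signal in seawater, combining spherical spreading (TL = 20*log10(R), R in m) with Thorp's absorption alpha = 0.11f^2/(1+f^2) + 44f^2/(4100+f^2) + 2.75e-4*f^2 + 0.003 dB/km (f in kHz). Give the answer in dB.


446.74 dB


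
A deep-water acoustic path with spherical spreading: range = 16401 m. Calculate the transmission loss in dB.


TL = 20*log10(16401) = 84.3

84.3 dB


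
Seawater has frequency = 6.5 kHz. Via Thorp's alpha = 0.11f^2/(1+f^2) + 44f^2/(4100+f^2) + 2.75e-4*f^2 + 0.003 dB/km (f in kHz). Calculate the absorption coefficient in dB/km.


0.571 dB/km


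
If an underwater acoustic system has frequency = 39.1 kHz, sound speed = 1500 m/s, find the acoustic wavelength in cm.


3.84 cm


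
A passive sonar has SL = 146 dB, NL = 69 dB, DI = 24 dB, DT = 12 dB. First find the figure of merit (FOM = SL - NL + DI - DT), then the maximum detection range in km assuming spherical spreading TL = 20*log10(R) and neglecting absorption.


Step 1: FOM = SL - NL + DI - DT = 146 - 69 + 24 - 12 = 89 dB
Step 2: at max range FOM = TL = 20*log10(R), so R = 10^(89/20) = 28183.83 m = 28.18 km

28.18 km


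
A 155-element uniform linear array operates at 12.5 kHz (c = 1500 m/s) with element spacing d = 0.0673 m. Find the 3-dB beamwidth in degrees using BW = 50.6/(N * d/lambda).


Step 1: lambda = 1500/12500 = 0.12 m
Step 2: d/lambda = 0.0673/0.12 = 0.5608
Step 3: BW = 50.6/(N * d/lambda) = 50.6/(155 * 0.5608) = 0.58

0.58 deg


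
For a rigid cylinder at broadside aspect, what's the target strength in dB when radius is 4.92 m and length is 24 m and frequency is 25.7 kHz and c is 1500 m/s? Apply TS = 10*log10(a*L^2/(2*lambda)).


lambda = 1500/25700 = 0.05837 m
TS = 10*log10(4.92*24^2/(2*0.05837)) = 43.85

43.85 dB


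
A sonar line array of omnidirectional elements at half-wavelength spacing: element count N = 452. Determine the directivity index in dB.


DI = 10*log10(452) = 26.55

26.55 dB


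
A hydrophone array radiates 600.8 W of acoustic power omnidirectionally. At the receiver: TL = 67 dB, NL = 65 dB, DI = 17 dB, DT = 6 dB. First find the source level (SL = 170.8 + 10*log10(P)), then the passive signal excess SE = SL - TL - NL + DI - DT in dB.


Step 1: SL = 170.8 + 10*log10(600.8) = 198.59 dB
Step 2: SE = SL - TL - NL + DI - DT = 198.59 - 67 - 65 + 17 - 6 = 77.59

77.59 dB


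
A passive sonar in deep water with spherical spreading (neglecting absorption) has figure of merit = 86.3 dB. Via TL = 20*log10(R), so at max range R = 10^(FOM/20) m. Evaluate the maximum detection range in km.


20.65 km


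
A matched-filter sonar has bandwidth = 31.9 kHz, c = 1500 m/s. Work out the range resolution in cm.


2.35 cm


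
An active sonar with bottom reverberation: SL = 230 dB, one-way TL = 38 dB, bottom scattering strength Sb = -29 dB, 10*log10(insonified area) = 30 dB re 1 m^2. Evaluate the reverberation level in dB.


155 dB


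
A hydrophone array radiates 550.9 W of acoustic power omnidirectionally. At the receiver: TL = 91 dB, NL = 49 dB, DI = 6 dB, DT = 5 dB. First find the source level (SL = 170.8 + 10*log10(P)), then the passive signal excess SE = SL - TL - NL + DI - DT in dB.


Step 1: SL = 170.8 + 10*log10(550.9) = 198.21 dB
Step 2: SE = SL - TL - NL + DI - DT = 198.21 - 91 - 49 + 6 - 5 = 59.21

59.21 dB


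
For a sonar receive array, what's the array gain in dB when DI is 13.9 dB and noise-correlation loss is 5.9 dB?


AG = DI - L_corr = 13.9 - 5.9 = 8.0

8.0 dB


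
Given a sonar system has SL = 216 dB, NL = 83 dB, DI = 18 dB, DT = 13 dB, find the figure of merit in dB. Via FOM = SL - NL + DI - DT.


FOM = SL - NL + DI - DT = 216 - 83 + 18 - 13 = 138

138 dB


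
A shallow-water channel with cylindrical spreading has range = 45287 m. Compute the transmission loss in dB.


46.56 dB


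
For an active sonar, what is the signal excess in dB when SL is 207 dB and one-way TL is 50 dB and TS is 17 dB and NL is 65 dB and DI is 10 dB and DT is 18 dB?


51 dB


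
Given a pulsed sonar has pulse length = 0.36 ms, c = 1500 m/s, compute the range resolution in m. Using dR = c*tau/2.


dR = c*tau/2 = 1500 * 0.36e-3 / 2 = 0.27

0.27 m


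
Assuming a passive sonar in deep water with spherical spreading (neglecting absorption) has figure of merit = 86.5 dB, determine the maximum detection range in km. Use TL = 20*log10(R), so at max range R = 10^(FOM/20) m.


21.13 km


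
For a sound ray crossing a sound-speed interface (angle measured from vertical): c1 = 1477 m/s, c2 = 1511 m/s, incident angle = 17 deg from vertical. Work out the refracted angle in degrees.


sin(theta2) = (c2/c1)*sin(theta1) = (1511/1477)*sin(17 deg) = 0.2991
theta2 = arcsin(0.2991) = 17.4

17.4 deg


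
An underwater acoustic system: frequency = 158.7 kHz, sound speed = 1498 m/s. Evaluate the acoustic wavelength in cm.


0.94 cm


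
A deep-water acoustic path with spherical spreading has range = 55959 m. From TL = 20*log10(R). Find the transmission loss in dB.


TL = 20*log10(55959) = 94.96

94.96 dB


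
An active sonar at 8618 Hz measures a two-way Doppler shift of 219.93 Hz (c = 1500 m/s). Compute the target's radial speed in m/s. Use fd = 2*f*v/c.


19.14 m/s


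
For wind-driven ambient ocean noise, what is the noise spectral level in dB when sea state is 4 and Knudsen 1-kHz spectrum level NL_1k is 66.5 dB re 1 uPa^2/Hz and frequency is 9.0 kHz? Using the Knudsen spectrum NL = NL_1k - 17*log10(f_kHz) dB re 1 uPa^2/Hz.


NL = NL_1k - 17*log10(f_kHz) = 66.5 - 17*log10(9.0) = 66.5 - (16.22) = 50.28

50.28 dB


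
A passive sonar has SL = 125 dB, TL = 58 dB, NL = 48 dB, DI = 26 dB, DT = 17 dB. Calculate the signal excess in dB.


SE = SL - TL - NL + DI - DT = 125 - 58 - 48 + 26 - 17 = 28

28 dB


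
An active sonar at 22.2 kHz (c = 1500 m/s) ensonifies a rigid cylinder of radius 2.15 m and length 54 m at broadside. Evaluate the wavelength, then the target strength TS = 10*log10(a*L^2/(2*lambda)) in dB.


Step 1: lambda = c/f = 1500/22200 = 0.06757 m
Step 2: TS = 10*log10(a*L^2/(2*lambda)) = 10*log10(2.15*54^2/(2*0.06757)) = 46.66

46.66 dB


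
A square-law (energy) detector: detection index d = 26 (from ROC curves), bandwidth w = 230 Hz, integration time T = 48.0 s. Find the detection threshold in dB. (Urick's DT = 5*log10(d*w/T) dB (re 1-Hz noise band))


DT = 5*log10(d*w/T) = 5*log10(26 * 230 / 48.0) = 5*log10(124.58) = 10.48

10.48 dB


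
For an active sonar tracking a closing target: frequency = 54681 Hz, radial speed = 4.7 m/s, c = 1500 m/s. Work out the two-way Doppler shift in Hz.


342.67 Hz


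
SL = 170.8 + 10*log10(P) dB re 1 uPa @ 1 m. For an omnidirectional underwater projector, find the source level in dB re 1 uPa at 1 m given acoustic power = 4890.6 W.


SL = 170.8 + 10*log10(4890.6) = 170.8 + 36.89 = 207.69

207.69 dB


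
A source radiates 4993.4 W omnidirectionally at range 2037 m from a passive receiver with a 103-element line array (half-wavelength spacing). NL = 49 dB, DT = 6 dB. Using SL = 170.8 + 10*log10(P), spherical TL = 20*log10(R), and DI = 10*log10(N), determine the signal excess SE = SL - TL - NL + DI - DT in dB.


Step 1: SL = 170.8 + 10*log10(4993.4) = 207.78 dB
Step 2: TL = 20*log10(2037) = 66.18 dB
Step 3: DI = 10*log10(103) = 20.13 dB
Step 4: SE = SL - TL - NL + DI - DT = 207.78 - 66.18 - 49 + 20.13 - 6 = 106.73

106.73 dB


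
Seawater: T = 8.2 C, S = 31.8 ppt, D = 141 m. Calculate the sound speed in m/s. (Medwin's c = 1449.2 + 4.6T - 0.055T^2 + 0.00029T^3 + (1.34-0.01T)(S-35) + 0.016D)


c = 1449.2 + 4.6*8.2 - 0.055*8.2^2 + 0.00029*8.2^3 + (1.34 - 0.01*8.2)*(31.8 - 35) + 0.016*141 = 1481.61

1481.61 m/s


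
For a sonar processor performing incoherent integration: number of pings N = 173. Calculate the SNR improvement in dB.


Gain = 5*log10(173) = 11.19

11.19 dB


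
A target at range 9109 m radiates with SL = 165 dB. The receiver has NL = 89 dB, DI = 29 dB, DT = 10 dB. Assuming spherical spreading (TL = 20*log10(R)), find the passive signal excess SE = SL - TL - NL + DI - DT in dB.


Step 1: TL = 20*log10(9109) = 79.19 dB
Step 2: SE = 165 - 79.19 - 89 + 29 - 10 = 15.81

15.81 dB


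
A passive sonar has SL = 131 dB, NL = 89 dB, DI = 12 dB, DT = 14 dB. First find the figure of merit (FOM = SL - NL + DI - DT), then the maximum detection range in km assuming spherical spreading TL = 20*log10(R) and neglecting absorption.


Step 1: FOM = SL - NL + DI - DT = 131 - 89 + 12 - 14 = 40 dB
Step 2: at max range FOM = TL = 20*log10(R), so R = 10^(40/20) = 100.0 m = 0.1 km

0.1 km


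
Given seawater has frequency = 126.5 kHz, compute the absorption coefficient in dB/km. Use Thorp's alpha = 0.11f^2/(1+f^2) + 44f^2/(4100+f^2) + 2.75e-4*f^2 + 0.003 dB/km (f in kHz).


f^2 = 16002.25
alpha = 0.11*16002.25/(1+16002.25) + 44*16002.25/(4100+16002.25) + 2.75e-4*16002.25 + 0.003 = 39.539

39.539 dB/km


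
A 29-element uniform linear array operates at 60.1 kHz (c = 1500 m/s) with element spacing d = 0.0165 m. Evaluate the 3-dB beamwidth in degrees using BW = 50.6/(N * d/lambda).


Step 1: lambda = 1500/60100 = 0.02496 m
Step 2: d/lambda = 0.0165/0.02496 = 0.6611
Step 3: BW = 50.6/(N * d/lambda) = 50.6/(29 * 0.6611) = 2.64

2.64 deg


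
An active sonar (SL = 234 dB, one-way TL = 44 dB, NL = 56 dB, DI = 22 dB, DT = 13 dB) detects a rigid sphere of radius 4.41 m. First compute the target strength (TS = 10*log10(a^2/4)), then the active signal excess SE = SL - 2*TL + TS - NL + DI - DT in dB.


Step 1: TS = 10*log10(4.41^2/4) = 6.87 dB
Step 2: SE = SL - 2*TL + TS - NL + DI - DT = 234 - 2*44 + (6.87) - 56 + 22 - 13 = 105.87

105.87 dB


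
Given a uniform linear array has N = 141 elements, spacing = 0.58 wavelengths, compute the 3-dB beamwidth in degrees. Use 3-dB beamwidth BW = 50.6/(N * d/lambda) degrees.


BW = 50.6 / (141 * 0.58) = 50.6 / 81.78 = 0.62

0.62 deg


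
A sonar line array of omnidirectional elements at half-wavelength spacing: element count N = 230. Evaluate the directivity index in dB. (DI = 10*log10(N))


23.62 dB


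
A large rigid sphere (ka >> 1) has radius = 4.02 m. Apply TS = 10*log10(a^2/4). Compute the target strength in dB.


6.06 dB


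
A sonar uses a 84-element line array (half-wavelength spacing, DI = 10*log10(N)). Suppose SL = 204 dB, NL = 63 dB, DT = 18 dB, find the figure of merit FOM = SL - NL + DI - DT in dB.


Step 1: DI = 10*log10(84) = 19.24 dB
Step 2: FOM = SL - NL + DI - DT = 204 - 63 + 19.24 - 18 = 142.24

142.24 dB


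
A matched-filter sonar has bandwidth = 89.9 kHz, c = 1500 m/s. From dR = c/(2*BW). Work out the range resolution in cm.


dR = c/(2*BW) = 1500 / (2 * 89.9e3) = 0.0083 m = 0.83 cm

0.83 cm


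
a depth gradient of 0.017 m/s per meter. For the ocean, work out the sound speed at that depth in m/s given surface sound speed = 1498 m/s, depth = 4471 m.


1574.007 m/s


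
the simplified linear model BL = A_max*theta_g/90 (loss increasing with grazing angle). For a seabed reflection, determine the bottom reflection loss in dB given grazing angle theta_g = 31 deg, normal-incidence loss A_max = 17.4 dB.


5.99 dB


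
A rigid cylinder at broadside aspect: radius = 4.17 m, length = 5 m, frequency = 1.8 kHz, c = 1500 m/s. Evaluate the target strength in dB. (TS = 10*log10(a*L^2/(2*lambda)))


17.96 dB


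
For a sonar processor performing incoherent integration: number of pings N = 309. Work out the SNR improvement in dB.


Gain = 5*log10(309) = 12.45

12.45 dB


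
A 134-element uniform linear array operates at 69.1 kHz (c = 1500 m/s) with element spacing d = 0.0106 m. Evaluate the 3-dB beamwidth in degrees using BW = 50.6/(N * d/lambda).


Step 1: lambda = 1500/69100 = 0.02171 m
Step 2: d/lambda = 0.0106/0.02171 = 0.4883
Step 3: BW = 50.6/(N * d/lambda) = 50.6/(134 * 0.4883) = 0.77

0.77 deg


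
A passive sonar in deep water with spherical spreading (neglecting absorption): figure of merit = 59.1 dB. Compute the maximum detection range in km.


0.9 km


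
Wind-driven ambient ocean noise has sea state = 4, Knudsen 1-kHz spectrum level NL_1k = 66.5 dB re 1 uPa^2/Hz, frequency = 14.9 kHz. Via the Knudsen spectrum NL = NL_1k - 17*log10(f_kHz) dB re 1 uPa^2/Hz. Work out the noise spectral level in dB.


46.56 dB


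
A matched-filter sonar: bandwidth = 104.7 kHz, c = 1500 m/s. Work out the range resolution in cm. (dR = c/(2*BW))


dR = c/(2*BW) = 1500 / (2 * 104.7e3) = 0.0072 m = 0.72 cm

0.72 cm


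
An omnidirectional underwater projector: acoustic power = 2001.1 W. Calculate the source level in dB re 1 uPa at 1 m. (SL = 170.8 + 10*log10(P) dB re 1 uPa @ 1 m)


SL = 170.8 + 10*log10(2001.1) = 170.8 + 33.01 = 203.81

203.81 dB


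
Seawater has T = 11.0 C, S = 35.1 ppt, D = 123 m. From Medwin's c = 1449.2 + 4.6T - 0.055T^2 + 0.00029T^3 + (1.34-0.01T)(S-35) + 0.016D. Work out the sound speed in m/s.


c = 1449.2 + 4.6*11.0 - 0.055*11.0^2 + 0.00029*11.0^3 + (1.34 - 0.01*11.0)*(35.1 - 35) + 0.016*123 = 1495.62

1495.62 m/s


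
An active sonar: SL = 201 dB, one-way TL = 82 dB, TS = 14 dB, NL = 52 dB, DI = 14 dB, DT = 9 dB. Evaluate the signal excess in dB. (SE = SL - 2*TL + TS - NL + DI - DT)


SE = SL - 2*TL + TS - NL + DI - DT = 201 - 2*82 + (14) - 52 + 14 - 9 = 4

4 dB


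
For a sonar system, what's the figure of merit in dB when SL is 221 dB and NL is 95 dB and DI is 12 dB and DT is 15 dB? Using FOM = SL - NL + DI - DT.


FOM = SL - NL + DI - DT = 221 - 95 + 12 - 15 = 123

123 dB


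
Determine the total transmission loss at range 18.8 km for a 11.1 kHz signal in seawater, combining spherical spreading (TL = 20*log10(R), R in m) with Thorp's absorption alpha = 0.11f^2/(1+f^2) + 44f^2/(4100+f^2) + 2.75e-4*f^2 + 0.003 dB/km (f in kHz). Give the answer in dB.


Step 1 (Thorp): alpha = 0.11*123.21/(1+123.21) + 44*123.21/(4100+123.21) + 2.75e-4*123.21 + 0.003 = 1.4297 dB/km
Step 2: TL_spread = 20*log10(18800) = 85.48 dB
Step 3: TL_abs = alpha*R = 1.4297 * 18.8 = 26.88 dB
Step 4: TL_total = 85.48 + 26.88 = 112.36

112.36 dB


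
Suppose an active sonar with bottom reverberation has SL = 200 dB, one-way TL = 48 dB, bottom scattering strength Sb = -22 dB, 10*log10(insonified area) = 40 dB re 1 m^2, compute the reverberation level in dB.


RL = SL - 2*TL + Sb + 10*log10(A) = 200 - 2*48 + (-22) + 40 = 122

122 dB


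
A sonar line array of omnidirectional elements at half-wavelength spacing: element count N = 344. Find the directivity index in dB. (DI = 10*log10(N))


25.37 dB


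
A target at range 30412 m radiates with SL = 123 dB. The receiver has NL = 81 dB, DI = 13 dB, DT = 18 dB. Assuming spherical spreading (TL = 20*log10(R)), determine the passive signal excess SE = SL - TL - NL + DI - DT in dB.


Step 1: TL = 20*log10(30412) = 89.66 dB
Step 2: SE = 123 - 89.66 - 81 + 13 - 18 = -52.66

-52.66 dB


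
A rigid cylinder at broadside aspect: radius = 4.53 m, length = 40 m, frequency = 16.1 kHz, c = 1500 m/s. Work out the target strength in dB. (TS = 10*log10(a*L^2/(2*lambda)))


45.9 dB


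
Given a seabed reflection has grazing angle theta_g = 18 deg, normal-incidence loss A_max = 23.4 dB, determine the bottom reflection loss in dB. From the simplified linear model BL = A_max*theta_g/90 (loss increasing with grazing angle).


BL = A_max * theta_g / 90 = 23.4 * 18 / 90 = 4.68

4.68 dB


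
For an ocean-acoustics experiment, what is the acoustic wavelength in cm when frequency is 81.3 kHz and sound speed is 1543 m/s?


1.9 cm


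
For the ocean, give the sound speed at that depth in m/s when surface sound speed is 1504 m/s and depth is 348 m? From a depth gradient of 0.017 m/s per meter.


1509.916 m/s


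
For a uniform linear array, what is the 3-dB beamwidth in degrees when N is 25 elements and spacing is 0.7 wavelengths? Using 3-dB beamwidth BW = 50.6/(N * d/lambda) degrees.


BW = 50.6 / (25 * 0.7) = 50.6 / 17.5 = 2.89

2.89 deg


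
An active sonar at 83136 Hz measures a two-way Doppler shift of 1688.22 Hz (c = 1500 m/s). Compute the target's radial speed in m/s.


15.23 m/s


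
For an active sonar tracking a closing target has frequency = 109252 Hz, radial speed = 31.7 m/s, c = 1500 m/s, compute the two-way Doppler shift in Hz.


fd = 2*f*v/c = 2 * 109252 * 31.7 / 1500 = 4617.72

4617.72 Hz


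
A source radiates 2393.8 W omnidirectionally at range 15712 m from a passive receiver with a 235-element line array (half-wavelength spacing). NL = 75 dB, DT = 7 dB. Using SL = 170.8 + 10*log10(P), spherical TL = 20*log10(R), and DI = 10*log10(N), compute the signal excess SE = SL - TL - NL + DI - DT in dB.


62.38 dB


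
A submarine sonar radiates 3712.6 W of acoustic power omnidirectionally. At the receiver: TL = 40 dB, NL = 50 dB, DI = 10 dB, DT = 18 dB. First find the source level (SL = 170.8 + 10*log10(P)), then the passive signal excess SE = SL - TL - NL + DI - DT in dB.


Step 1: SL = 170.8 + 10*log10(3712.6) = 206.5 dB
Step 2: SE = SL - TL - NL + DI - DT = 206.5 - 40 - 50 + 10 - 18 = 108.5

108.5 dB


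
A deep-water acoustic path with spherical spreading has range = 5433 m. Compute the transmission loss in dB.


74.7 dB


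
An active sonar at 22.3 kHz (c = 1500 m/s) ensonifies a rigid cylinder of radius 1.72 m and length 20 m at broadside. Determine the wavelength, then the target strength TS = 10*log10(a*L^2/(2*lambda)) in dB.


Step 1: lambda = c/f = 1500/22300 = 0.06726 m
Step 2: TS = 10*log10(a*L^2/(2*lambda)) = 10*log10(1.72*20^2/(2*0.06726)) = 37.09

37.09 dB


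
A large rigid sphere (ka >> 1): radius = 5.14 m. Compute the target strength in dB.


8.2 dB


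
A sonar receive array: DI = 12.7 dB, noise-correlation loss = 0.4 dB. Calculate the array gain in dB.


12.3 dB


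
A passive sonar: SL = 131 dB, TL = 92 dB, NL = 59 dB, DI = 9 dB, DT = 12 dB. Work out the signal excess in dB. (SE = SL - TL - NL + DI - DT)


-23 dB


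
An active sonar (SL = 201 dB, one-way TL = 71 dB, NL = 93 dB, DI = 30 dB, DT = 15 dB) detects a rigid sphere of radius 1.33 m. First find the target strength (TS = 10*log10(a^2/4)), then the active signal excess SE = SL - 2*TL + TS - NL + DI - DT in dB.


Step 1: TS = 10*log10(1.33^2/4) = -3.54 dB
Step 2: SE = SL - 2*TL + TS - NL + DI - DT = 201 - 2*71 + (-3.54) - 93 + 30 - 15 = -22.54

-22.54 dB


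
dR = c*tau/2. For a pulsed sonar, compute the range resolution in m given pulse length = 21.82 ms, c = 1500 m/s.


16.365 m


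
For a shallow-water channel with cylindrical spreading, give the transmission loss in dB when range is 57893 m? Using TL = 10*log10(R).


47.63 dB


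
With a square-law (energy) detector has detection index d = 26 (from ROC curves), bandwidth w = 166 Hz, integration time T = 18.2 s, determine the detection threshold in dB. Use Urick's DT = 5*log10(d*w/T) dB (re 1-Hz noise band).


11.88 dB


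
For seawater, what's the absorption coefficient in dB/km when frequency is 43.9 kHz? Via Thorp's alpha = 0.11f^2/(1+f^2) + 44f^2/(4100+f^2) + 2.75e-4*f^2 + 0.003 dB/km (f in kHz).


f^2 = 1927.21
alpha = 0.11*1927.21/(1+1927.21) + 44*1927.21/(4100+1927.21) + 2.75e-4*1927.21 + 0.003 = 14.712

14.712 dB/km


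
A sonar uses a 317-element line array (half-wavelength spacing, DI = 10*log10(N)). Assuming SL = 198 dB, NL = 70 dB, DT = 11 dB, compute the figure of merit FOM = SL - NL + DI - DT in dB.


142.01 dB


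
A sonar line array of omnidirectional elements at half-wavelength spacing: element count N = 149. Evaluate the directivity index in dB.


21.73 dB


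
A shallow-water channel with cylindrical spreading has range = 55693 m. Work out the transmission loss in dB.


47.46 dB


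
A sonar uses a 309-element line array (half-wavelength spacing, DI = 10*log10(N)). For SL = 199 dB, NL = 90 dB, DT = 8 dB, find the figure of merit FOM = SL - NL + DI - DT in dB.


Step 1: DI = 10*log10(309) = 24.9 dB
Step 2: FOM = SL - NL + DI - DT = 199 - 90 + 24.9 - 8 = 125.9

125.9 dB


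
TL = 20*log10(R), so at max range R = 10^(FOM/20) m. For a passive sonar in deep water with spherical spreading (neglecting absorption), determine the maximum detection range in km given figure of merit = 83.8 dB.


At max range FOM = TL, so 20*log10(R) = 83.8
R = 10^(83.8/20) = 15488.17 m = 15.49 km

15.49 km


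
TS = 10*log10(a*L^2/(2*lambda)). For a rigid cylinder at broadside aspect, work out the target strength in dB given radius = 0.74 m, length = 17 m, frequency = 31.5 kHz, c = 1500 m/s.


lambda = 1500/31500 = 0.04762 m
TS = 10*log10(0.74*17^2/(2*0.04762)) = 33.51

33.51 dB


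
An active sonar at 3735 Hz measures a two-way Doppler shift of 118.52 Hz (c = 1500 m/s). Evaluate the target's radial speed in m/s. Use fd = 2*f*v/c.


From fd = 2*f*v/c, v = c*fd/(2*f) = 1500 * 118.52 / (2*3735) = 23.8

23.8 m/s
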